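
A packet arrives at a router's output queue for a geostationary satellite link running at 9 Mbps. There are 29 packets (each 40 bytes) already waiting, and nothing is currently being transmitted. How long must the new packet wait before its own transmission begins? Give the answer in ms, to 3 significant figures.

1.03 ms

Each queued packet: L/R = 320/9000000 = 0.0355556 ms.
29 queued → 1.03111 ms.
Queuing delay = 1.03 ms.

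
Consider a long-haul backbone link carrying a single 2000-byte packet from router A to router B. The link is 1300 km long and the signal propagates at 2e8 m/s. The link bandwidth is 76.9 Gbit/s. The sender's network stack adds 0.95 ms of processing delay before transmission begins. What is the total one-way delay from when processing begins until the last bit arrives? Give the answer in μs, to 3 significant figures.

L = 2000 × 8 = 16000 bits.
Transmission delay = L/R = 16000 / 76900000000 = 0.208062 μs.
Propagation delay = d/s = 1300000 m / 200000000 m/s = 6500 μs.
Plus processing delay 0.95 ms = 950 μs.
Total = 7450 μs.

7450 μs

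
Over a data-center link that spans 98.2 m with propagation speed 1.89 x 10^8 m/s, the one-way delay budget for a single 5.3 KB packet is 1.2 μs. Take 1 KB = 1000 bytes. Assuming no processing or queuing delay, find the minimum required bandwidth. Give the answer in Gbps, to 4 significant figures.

62.31 Gbps

L = 42400 bits.
Propagation delay = 98.2 / 189000000 = 0.519577 μs.
Transmission budget = 1.2 − 0.519577 = 0.680423 μs.
R ≥ L / t_tx = 42400 bits / 6.80423e-07 s = 62.31 Gbps.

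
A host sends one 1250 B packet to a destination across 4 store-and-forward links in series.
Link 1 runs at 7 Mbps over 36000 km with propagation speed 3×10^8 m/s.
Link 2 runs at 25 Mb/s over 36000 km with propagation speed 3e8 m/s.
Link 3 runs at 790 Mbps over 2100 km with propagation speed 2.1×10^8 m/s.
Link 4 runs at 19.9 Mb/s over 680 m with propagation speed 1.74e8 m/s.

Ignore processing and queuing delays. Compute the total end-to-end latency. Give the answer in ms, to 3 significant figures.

L = 1250 × 8 = 10000 bits.
Transmission delays (L/R per hop): 1.42857, 0.4, 0.0126582, 0.502513 ms; sum = 2.34374 ms.
Propagation delays (d/s per hop): 120, 120, 10, 0.00390805 ms; sum = 250.004 ms.
End-to-end = 252 ms.

252 ms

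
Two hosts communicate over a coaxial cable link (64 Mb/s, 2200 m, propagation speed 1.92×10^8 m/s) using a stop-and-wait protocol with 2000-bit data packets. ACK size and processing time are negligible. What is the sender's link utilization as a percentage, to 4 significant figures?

t_tx = L/R = 2000/64000000 = 3.125e-05 s.
t_prop = 2200/192000000 = 1.14583e-05 s; RTT = 2.29167e-05 s.
Cycle = t_tx + RTT = 5.41667e-05 s.
Utilization = t_tx / cycle = 3.125e-05/5.41667e-05 = 57.69 %.

57.69 %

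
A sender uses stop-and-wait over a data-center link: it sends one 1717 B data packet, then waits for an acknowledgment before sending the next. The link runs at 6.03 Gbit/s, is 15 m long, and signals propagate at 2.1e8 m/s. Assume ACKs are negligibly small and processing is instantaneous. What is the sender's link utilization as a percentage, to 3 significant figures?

t_tx = L/R = 13736/6030000000 = 2.27794e-06 s.
t_prop = 15/210000000 = 7.14286e-08 s; RTT = 1.42857e-07 s.
Cycle = t_tx + RTT = 2.4208e-06 s.
Utilization = t_tx / cycle = 2.27794e-06/2.4208e-06 = 94.1 %.

94.1 %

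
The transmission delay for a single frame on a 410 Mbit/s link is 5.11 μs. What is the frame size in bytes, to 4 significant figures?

261.9 bytes

L = R × t_tx = 410000000 b/s × 5.11e-06 s = 2095.1 bits.
In bytes: 2095.1 / 8 = 261.9 bytes.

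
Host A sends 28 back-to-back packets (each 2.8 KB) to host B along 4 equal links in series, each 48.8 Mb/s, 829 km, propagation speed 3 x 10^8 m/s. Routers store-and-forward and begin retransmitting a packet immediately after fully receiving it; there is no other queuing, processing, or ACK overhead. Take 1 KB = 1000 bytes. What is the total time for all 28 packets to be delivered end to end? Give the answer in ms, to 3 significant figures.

25.3 ms

Per-hop transmission t_tx = L/R = 22400/48800000 = 0.459016 ms.
Per-hop propagation t_prop = 829000/300000000 = 2.76333 ms.
Pipeline fill: first packet needs 4·t_tx to clear all hops; remaining 27 packets each add one t_tx.
Total = (4+28-1)·t_tx + 4·t_prop = 31·0.459016 + 4·2.76333 = 25.3 ms.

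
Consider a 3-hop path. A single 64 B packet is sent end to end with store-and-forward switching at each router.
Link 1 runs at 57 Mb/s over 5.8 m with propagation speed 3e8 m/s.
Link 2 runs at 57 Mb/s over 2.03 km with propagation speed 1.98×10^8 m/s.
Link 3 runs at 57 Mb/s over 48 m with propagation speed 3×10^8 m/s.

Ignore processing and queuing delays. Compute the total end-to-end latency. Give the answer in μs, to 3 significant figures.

L = 64 × 8 = 512 bits.
Transmission delay per hop = L/R = 512/57000000 = 8.98246 μs; 3 hops → 26.9474 μs.
Propagation delays (d/s per hop): 0.0193333, 10.2525, 0.16 μs; sum = 10.4319 μs.
End-to-end = 37.4 μs.

37.4 μs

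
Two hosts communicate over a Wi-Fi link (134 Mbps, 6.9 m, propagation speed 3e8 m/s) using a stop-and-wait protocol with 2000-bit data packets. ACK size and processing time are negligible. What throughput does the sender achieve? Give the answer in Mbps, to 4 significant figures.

t_tx = L/R = 2000/134000000 = 1.49254e-05 s.
t_prop = 6.9/300000000 = 2.3e-08 s; RTT = 4.6e-08 s.
Cycle = t_tx + RTT = 1.49714e-05 s.
Throughput = L / cycle = 2000 / 1.49714e-05 = 133.6 Mbps.

133.6 Mbps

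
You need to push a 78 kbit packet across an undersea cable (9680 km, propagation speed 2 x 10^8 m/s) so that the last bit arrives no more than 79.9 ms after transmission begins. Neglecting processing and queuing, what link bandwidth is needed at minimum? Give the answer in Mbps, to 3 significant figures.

2.48 Mbps

Propagation delay = 9680000 / 200000000 = 48.4 ms.
Transmission budget = 79.9 − 48.4 = 31.5 ms.
R ≥ L / t_tx = 78000 bits / 0.0315 s = 2.48 Mbps.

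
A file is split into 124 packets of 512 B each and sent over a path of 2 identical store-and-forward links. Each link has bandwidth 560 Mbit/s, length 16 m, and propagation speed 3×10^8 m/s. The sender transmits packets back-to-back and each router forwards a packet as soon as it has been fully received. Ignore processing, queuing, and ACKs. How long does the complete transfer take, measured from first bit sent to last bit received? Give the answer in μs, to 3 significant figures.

914 μs

Per-hop transmission t_tx = L/R = 4096/560000000 = 7.31429 μs.
Per-hop propagation t_prop = 16/300000000 = 0.0533333 μs.
Pipeline fill: first packet needs 2·t_tx to clear all hops; remaining 123 packets each add one t_tx.
Total = (2+124-1)·t_tx + 2·t_prop = 125·7.31429 + 2·0.0533333 = 914 μs.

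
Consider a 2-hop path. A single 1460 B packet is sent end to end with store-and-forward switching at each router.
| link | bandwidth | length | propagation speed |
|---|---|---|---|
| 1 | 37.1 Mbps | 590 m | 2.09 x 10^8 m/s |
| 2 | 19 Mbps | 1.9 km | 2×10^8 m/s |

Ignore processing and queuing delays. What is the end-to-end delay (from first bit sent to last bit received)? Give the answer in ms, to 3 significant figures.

L = 1460 × 8 = 11680 bits.
Transmission delays (L/R per hop): 0.314825, 0.614737 ms; sum = 0.929562 ms.
Propagation delays (d/s per hop): 0.00282297, 0.0095 ms; sum = 0.012323 ms.
End-to-end = 0.942 ms.

0.942 ms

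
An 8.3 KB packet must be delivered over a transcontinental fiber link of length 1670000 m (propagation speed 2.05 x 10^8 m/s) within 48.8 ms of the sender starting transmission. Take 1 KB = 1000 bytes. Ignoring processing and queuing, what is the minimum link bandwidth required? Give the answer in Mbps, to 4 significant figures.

L = 66400 bits.
Propagation delay = 1670000 / 2.05e+08 = 8.14634 ms.
Transmission budget = 48.8 − 8.14634 = 40.6537 ms.
R ≥ L / t_tx = 66400 bits / 0.0406537 s = 1.633 Mbps.

1.633 Mbps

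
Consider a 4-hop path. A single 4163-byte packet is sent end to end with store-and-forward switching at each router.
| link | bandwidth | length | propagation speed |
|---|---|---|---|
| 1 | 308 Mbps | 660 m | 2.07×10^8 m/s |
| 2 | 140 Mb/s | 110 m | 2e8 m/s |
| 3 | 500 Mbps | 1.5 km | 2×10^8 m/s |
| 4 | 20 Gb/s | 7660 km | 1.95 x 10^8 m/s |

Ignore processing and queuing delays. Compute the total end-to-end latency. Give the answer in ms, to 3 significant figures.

39.7 ms

L = 4163 × 8 = 33304 bits.
Transmission delays (L/R per hop): 0.10813, 0.237886, 0.066608, 0.0016652 ms; sum = 0.414289 ms.
Propagation delays (d/s per hop): 0.00318841, 0.00055, 0.0075, 39.2821 ms; sum = 39.2933 ms.
End-to-end = 39.7 ms.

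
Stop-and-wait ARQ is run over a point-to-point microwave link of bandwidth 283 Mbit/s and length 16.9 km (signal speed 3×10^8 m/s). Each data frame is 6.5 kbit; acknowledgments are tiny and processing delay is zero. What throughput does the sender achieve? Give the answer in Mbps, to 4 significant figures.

t_tx = L/R = 6500/283000000 = 2.29682e-05 s.
t_prop = 16900/300000000 = 5.63333e-05 s; RTT = 0.000112667 s.
Cycle = t_tx + RTT = 0.000135635 s.
Throughput = L / cycle = 6500 / 0.000135635 = 47.92 Mbps.

47.92 Mbps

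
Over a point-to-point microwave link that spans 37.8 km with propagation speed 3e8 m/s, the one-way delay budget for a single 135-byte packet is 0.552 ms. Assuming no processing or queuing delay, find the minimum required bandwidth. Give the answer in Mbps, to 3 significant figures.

L = 1080 bits.
Propagation delay = 37800 / 300000000 = 0.126 ms.
Transmission budget = 0.552 − 0.126 = 0.426 ms.
R ≥ L / t_tx = 1080 bits / 0.000426 s = 2.54 Mbps.

2.54 Mbps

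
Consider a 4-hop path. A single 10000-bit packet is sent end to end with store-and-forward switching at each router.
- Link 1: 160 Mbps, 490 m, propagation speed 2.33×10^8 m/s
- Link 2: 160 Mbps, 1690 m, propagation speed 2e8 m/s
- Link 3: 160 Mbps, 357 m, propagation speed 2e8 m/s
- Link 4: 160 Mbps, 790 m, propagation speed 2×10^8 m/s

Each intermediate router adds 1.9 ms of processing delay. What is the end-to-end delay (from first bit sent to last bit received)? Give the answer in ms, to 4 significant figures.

Transmission delay per hop = L/R = 10000/160000000 = 0.0625 ms; 4 hops → 0.25 ms.
Propagation delays (d/s per hop): 0.002103, 0.00845, 0.001785, 0.00395 ms; sum = 0.016288 ms.
Processing at 3 router(s): 3 × 1.9 ms = 5.7 ms.
End-to-end = 5.966 ms.

5.966 ms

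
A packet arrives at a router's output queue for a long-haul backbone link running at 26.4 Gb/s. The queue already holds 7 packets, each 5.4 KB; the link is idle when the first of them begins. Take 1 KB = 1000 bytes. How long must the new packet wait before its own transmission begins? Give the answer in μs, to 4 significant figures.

11.45 μs

Each queued packet: L/R = 43200/26400000000 = 1.63636 μs.
7 queued → 11.4545 μs.
Queuing delay = 11.45 μs.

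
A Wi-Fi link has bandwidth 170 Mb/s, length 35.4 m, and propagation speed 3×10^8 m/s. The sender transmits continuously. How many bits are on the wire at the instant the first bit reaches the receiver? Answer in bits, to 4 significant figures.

Propagation delay = 35.4 / 300000000 = 1.18e-07 s.
BDP = R × t_prop = 170000000 × 1.18e-07 = 20.06 bits.

20.06 bits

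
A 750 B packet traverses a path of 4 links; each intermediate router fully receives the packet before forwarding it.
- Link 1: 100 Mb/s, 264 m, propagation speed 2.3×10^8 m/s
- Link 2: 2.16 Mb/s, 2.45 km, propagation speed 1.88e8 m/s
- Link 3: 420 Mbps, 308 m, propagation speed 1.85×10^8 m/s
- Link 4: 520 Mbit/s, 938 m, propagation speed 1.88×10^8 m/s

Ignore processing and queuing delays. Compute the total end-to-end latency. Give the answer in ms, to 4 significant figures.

2.884 ms

L = 750 × 8 = 6000 bits.
Transmission delays (L/R per hop): 0.06, 2.77778, 0.0142857, 0.0115385 ms; sum = 2.8636 ms.
Propagation delays (d/s per hop): 0.00114783, 0.0130319, 0.00166486, 0.00498936 ms; sum = 0.020834 ms.
End-to-end = 2.884 ms.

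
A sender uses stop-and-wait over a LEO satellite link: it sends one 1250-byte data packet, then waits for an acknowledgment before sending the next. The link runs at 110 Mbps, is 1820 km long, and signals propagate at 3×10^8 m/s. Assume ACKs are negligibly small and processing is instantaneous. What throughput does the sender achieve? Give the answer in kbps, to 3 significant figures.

818 kbps

t_tx = L/R = 10000/110000000 = 9.09091e-05 s.
t_prop = 1820000/300000000 = 0.00606667 s; RTT = 0.0121333 s.
Cycle = t_tx + RTT = 0.0122242 s.
Throughput = L / cycle = 10000 / 0.0122242 = 818 kbps.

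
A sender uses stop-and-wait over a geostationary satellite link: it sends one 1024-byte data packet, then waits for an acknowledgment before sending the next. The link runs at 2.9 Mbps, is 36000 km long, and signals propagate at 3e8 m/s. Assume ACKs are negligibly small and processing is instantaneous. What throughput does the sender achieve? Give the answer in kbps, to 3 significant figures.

33.7 kbps

t_tx = L/R = 8192/2900000 = 0.00282483 s.
t_prop = 36000000/300000000 = 0.12 s; RTT = 0.24 s.
Cycle = t_tx + RTT = 0.242825 s.
Throughput = L / cycle = 8192 / 0.242825 = 33.7 kbps.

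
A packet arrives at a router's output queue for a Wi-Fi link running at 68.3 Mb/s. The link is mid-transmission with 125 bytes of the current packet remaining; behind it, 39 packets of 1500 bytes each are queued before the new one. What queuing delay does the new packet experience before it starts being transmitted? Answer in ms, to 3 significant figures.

Each queued packet: L/R = 12000/68300000 = 0.175695 ms.
39 queued → 6.85212 ms.
Plus remaining 1000 bits of current packet: 0.0146413 ms.
Queuing delay = 6.87 ms.

6.87 ms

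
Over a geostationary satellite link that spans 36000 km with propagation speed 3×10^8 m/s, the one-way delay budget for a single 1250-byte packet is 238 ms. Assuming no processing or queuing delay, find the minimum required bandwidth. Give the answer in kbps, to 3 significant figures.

84.7 kbps

L = 10000 bits.
Propagation delay = 36000000 / 300000000 = 120 ms.
Transmission budget = 238 − 120 = 118 ms.
R ≥ L / t_tx = 10000 bits / 0.118 s = 84.7 kbps.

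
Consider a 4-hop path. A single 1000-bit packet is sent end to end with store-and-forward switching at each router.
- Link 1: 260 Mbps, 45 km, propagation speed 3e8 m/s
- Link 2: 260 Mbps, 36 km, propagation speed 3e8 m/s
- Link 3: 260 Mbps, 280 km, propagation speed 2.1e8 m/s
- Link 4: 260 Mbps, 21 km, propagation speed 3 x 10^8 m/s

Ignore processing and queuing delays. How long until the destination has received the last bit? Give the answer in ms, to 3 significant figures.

1.69 ms

Transmission delay per hop = L/R = 1000/260000000 = 0.00384615 ms; 4 hops → 0.0153846 ms.
Propagation delays (d/s per hop): 0.15, 0.12, 1.33333, 0.07 ms; sum = 1.67333 ms.
End-to-end = 1.69 ms.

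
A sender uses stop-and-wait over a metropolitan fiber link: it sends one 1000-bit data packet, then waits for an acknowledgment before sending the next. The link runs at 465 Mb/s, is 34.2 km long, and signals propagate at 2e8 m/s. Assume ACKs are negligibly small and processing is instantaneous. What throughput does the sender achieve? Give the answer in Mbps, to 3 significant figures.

t_tx = L/R = 1000/465000000 = 2.15054e-06 s.
t_prop = 34200/200000000 = 0.000171 s; RTT = 0.000342 s.
Cycle = t_tx + RTT = 0.000344151 s.
Throughput = L / cycle = 1000 / 0.000344151 = 2.91 Mbps.

2.91 Mbps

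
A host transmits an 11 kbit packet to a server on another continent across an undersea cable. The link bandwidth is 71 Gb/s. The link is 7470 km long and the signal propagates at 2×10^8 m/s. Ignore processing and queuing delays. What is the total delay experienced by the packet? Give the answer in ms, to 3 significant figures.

L = 11000 bits.
Transmission delay = L/R = 11000 / 71000000000 = 0.00015493 ms.
Propagation delay = d/s = 7470000 m / 200000000 m/s = 37.35 ms.
Total = 37.4 ms.

37.4 ms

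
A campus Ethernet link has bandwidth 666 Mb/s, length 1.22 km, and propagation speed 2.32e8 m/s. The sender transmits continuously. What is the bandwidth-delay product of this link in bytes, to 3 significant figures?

438 bytes

Propagation delay = 1220 / 2.32e+08 = 5.25862e-06 s.
BDP = R × t_prop = 666000000 × 5.25862e-06 = 3502.24 bits.
In bytes: 3502.24/8 = 438 bytes.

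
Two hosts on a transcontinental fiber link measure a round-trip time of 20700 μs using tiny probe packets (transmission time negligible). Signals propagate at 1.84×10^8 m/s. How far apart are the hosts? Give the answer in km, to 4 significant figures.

1904 km

One-way propagation = RTT/2 = 10350 μs.
d = s × t = 184000000 × 0.01035 = 1904 km.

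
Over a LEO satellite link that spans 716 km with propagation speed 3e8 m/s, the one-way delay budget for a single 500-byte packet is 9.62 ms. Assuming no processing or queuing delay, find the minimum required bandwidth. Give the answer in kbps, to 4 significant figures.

553.0 kbps

L = 4000 bits.
Propagation delay = 716000 / 300000000 = 2.38667 ms.
Transmission budget = 9.62 − 2.38667 = 7.23333 ms.
R ≥ L / t_tx = 4000 bits / 0.00723333 s = 553.0 kbps.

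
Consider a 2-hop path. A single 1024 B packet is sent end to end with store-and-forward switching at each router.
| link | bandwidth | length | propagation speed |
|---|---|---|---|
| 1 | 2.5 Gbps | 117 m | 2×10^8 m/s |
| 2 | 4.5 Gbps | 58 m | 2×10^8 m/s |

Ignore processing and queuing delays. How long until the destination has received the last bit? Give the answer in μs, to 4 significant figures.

5.972 μs

L = 1024 × 8 = 8192 bits.
Transmission delays (L/R per hop): 3.2768, 1.82044 μs; sum = 5.09724 μs.
Propagation delays (d/s per hop): 0.585, 0.29 μs; sum = 0.875 μs.
End-to-end = 5.972 μs.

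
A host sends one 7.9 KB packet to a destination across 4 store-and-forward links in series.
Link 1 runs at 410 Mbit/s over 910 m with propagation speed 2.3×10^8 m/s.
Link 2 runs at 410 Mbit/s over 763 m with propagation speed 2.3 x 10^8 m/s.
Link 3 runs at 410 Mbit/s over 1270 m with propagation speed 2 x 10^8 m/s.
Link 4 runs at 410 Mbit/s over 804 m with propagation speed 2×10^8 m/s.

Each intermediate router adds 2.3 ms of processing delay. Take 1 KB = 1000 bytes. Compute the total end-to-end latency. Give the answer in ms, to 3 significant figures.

7.53 ms

L = 63200 bits.
Transmission delay per hop = L/R = 63200/410000000 = 0.154146 ms; 4 hops → 0.616585 ms.
Propagation delays (d/s per hop): 0.00395652, 0.00331739, 0.00635, 0.00402 ms; sum = 0.0176439 ms.
Processing at 3 router(s): 3 × 2.3 ms = 6.9 ms.
End-to-end = 7.53 ms.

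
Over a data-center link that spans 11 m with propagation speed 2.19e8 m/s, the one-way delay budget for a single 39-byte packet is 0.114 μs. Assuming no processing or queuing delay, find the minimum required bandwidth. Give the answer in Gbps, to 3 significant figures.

L = 312 bits.
Propagation delay = 11 / 219000000 = 0.0502283 μs.
Transmission budget = 0.114 − 0.0502283 = 0.0637717 μs.
R ≥ L / t_tx = 312 bits / 6.37717e-08 s = 4.89 Gbps.

4.89 Gbps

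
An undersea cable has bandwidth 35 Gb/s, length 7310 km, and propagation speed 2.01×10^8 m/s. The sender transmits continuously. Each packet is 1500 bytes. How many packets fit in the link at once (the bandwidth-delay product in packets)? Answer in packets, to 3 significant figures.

106000 packets

Propagation delay = 7310000 / 2.01e+08 = 0.0363682 s.
BDP = R × t_prop = 35000000000 × 0.0363682 = 1272890000 bits.
In packets of 12000 bits: 106000 packets.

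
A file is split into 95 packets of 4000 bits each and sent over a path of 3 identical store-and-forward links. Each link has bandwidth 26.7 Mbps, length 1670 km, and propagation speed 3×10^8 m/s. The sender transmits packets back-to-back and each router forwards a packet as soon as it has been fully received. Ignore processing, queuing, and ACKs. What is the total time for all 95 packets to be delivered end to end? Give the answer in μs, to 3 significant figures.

Per-hop transmission t_tx = L/R = 4000/26700000 = 149.813 μs.
Per-hop propagation t_prop = 1670000/300000000 = 5566.67 μs.
Pipeline fill: first packet needs 3·t_tx to clear all hops; remaining 94 packets each add one t_tx.
Total = (3+95-1)·t_tx + 3·t_prop = 97·149.813 + 3·5566.67 = 31200 μs.

31200 μs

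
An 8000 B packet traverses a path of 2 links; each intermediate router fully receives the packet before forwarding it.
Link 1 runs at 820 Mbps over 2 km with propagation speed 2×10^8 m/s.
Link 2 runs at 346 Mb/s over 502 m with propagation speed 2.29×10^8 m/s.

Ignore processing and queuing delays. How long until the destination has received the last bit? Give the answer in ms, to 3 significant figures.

0.275 ms

L = 8000 × 8 = 64000 bits.
Transmission delays (L/R per hop): 0.0780488, 0.184971 ms; sum = 0.26302 ms.
Propagation delays (d/s per hop): 0.01, 0.00219214 ms; sum = 0.0121921 ms.
End-to-end = 0.275 ms.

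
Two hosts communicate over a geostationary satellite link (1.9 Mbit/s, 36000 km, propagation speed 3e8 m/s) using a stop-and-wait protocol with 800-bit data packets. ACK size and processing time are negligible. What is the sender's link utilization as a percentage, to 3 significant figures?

t_tx = L/R = 800/1900000 = 0.000421053 s.
t_prop = 36000000/300000000 = 0.12 s; RTT = 0.24 s.
Cycle = t_tx + RTT = 0.240421 s.
Utilization = t_tx / cycle = 0.000421053/0.240421 = 0.175 %.

0.175 %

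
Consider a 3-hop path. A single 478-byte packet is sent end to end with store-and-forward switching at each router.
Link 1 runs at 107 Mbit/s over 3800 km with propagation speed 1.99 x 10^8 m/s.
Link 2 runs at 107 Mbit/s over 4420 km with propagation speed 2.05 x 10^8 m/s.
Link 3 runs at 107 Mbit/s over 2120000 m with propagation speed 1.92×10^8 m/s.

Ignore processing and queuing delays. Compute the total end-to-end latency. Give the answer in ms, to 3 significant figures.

L = 478 × 8 = 3824 bits.
Transmission delay per hop = L/R = 3824/107000000 = 0.0357383 ms; 3 hops → 0.107215 ms.
Propagation delays (d/s per hop): 19.0955, 21.561, 11.0417 ms; sum = 51.6981 ms.
End-to-end = 51.8 ms.

51.8 ms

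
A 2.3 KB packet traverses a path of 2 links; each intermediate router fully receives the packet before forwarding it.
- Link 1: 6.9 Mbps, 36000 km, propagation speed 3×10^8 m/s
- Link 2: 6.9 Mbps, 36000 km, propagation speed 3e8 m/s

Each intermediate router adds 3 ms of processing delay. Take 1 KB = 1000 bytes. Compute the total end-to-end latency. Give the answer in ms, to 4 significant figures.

248.3 ms

L = 18400 bits.
Transmission delay per hop = L/R = 18400/6900000 = 2.66667 ms; 2 hops → 5.33333 ms.
Propagation delays (d/s per hop): 120, 120 ms; sum = 240 ms.
Processing at 1 router(s): 1 × 3 ms = 3 ms.
End-to-end = 248.3 ms.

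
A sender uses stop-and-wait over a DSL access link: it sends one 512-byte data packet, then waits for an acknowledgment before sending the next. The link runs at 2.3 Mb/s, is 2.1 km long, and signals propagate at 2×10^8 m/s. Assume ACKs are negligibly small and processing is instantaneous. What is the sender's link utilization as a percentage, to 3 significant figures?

t_tx = L/R = 4096/2300000 = 0.00178087 s.
t_prop = 2100/200000000 = 1.05e-05 s; RTT = 2.1e-05 s.
Cycle = t_tx + RTT = 0.00180187 s.
Utilization = t_tx / cycle = 0.00178087/0.00180187 = 98.8 %.

98.8 %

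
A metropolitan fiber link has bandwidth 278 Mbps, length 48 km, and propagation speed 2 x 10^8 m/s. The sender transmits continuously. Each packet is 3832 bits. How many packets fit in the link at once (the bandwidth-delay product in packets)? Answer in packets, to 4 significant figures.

Propagation delay = 48000 / 200000000 = 0.00024 s.
BDP = R × t_prop = 278000000 × 0.00024 = 66720 bits.
In packets of 3832 bits: 17.41 packets.

17.41 packets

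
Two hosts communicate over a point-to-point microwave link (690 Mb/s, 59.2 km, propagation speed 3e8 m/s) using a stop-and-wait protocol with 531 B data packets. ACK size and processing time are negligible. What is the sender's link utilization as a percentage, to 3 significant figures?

1.54 %

t_tx = L/R = 4248/690000000 = 6.15652e-06 s.
t_prop = 59200/300000000 = 0.000197333 s; RTT = 0.000394667 s.
Cycle = t_tx + RTT = 0.000400823 s.
Utilization = t_tx / cycle = 6.15652e-06/0.000400823 = 1.54 %.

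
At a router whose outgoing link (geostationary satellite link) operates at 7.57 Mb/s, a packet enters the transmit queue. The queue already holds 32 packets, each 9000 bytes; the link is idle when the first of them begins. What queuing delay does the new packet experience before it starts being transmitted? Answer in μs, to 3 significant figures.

Each queued packet: L/R = 72000/7570000 = 9511.23 μs.
32 queued → 304359 μs.
Queuing delay = 304000 μs.

304000 μs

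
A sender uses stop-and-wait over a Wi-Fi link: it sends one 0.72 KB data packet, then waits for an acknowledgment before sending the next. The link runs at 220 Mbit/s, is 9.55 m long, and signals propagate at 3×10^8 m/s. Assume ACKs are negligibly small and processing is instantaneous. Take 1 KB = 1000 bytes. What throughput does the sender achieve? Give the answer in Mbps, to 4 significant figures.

219.5 Mbps

t_tx = L/R = 5760/220000000 = 2.61818e-05 s.
t_prop = 9.55/300000000 = 3.18333e-08 s; RTT = 6.36667e-08 s.
Cycle = t_tx + RTT = 2.62455e-05 s.
Throughput = L / cycle = 5760 / 2.62455e-05 = 219.5 Mbps.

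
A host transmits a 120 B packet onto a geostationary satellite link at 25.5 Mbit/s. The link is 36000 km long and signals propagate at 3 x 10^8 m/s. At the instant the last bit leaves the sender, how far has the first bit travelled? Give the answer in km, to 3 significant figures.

t_tx = L/R = 960/25500000 = 3.76471e-05 s.
Distance = s × t_tx = 300000000 × 3.76471e-05 = 11.3 km.

11.3 km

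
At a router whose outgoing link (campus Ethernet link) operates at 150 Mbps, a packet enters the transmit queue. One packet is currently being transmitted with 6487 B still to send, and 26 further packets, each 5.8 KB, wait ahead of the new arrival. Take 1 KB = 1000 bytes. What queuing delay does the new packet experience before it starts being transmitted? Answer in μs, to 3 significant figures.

8390 μs

Each queued packet: L/R = 46400/150000000 = 309.333 μs.
26 queued → 8042.67 μs.
Plus remaining 51896 bits of current packet: 345.973 μs.
Queuing delay = 8390 μs.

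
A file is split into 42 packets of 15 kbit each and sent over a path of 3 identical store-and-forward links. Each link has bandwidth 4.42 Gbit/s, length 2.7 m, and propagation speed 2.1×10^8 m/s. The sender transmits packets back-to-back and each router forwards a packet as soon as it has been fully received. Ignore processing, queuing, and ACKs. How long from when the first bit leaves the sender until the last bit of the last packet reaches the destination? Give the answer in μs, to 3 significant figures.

Per-hop transmission t_tx = L/R = 15000/4420000000 = 3.39367 μs.
Per-hop propagation t_prop = 2.7/210000000 = 0.0128571 μs.
Pipeline fill: first packet needs 3·t_tx to clear all hops; remaining 41 packets each add one t_tx.
Total = (3+42-1)·t_tx + 3·t_prop = 44·3.39367 + 3·0.0128571 = 149 μs.

149 μs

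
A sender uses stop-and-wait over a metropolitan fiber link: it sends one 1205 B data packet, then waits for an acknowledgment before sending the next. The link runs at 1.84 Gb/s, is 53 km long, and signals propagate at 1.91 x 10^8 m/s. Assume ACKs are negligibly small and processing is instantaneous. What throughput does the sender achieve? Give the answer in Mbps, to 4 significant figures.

t_tx = L/R = 9640/1840000000 = 5.23913e-06 s.
t_prop = 53000/191000000 = 0.000277487 s; RTT = 0.000554974 s.
Cycle = t_tx + RTT = 0.000560213 s.
Throughput = L / cycle = 9640 / 0.000560213 = 17.21 Mbps.

17.21 Mbps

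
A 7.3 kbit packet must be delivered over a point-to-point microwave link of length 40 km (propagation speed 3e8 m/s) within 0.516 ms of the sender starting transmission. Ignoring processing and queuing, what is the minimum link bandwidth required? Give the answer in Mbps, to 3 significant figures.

Propagation delay = 40000 / 300000000 = 0.133333 ms.
Transmission budget = 0.516 − 0.133333 = 0.382667 ms.
R ≥ L / t_tx = 7300 bits / 0.000382667 s = 19.1 Mbps.

19.1 Mbps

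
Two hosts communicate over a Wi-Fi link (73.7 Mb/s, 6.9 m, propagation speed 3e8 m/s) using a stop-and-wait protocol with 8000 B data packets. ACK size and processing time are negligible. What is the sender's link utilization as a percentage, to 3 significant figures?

100 %

t_tx = L/R = 64000/73700000 = 0.000868385 s.
t_prop = 6.9/300000000 = 2.3e-08 s; RTT = 4.6e-08 s.
Cycle = t_tx + RTT = 0.000868431 s.
Utilization = t_tx / cycle = 0.000868385/0.000868431 = 100 %.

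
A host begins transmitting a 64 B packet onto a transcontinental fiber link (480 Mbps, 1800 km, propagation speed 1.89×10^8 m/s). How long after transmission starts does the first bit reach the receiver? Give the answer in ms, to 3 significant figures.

First bit experiences only propagation delay: d/s = 1800000/189000000 = 9.52 ms.

9.52 ms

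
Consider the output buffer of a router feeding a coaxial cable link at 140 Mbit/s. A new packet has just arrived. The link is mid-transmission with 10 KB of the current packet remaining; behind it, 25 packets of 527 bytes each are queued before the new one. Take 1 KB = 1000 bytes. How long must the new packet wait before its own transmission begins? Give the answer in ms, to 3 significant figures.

1.32 ms

Each queued packet: L/R = 4216/140000000 = 0.0301143 ms.
25 queued → 0.752857 ms.
Plus remaining 80000 bits of current packet: 0.571429 ms.
Queuing delay = 1.32 ms.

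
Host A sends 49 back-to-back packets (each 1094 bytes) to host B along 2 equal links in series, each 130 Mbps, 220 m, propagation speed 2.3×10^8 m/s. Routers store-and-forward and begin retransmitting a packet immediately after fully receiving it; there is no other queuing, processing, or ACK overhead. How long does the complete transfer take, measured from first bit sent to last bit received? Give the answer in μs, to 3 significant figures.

Per-hop transmission t_tx = L/R = 8752/130000000 = 67.3231 μs.
Per-hop propagation t_prop = 220/2.3e+08 = 0.956522 μs.
Pipeline fill: first packet needs 2·t_tx to clear all hops; remaining 48 packets each add one t_tx.
Total = (2+49-1)·t_tx + 2·t_prop = 50·67.3231 + 2·0.956522 = 3370 μs.

3370 μs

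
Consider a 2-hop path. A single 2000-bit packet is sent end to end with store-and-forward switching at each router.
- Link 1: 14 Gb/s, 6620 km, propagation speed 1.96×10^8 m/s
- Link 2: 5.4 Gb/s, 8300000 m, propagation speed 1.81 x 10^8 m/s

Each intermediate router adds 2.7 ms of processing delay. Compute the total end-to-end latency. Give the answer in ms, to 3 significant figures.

Transmission delays (L/R per hop): 0.000142857, 0.00037037 ms; sum = 0.000513228 ms.
Propagation delays (d/s per hop): 33.7755, 45.8564 ms; sum = 79.6319 ms.
Processing at 1 router(s): 1 × 2.7 ms = 2.7 ms.
End-to-end = 82.3 ms.

82.3 ms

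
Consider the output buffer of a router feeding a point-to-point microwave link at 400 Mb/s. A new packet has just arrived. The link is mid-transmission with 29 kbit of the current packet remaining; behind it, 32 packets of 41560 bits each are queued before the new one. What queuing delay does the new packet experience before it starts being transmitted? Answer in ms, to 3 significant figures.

Each queued packet: L/R = 41560/400000000 = 0.1039 ms.
32 queued → 3.3248 ms.
Plus remaining 29000 bits of current packet: 0.0725 ms.
Queuing delay = 3.40 ms.

3.40 ms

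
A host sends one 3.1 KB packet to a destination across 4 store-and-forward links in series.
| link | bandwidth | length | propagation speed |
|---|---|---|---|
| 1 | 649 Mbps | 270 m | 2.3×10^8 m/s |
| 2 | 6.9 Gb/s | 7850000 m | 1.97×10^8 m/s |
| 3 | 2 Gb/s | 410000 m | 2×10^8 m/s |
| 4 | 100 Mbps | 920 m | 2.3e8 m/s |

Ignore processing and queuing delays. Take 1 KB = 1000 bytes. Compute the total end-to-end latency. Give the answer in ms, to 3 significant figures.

L = 24800 bits.
Transmission delays (L/R per hop): 0.0382126, 0.0035942, 0.0124, 0.248 ms; sum = 0.302207 ms.
Propagation delays (d/s per hop): 0.00117391, 39.8477, 2.05, 0.004 ms; sum = 41.9029 ms.
End-to-end = 42.2 ms.

42.2 ms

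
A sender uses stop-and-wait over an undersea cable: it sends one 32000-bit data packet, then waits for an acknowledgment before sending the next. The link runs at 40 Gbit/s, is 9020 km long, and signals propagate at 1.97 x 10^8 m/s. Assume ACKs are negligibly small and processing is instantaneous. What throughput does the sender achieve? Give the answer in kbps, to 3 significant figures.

349 kbps

t_tx = L/R = 32000/40000000000 = 8e-07 s.
t_prop = 9020000/197000000 = 0.0457868 s; RTT = 0.0915736 s.
Cycle = t_tx + RTT = 0.0915744 s.
Throughput = L / cycle = 32000 / 0.0915744 = 349 kbps.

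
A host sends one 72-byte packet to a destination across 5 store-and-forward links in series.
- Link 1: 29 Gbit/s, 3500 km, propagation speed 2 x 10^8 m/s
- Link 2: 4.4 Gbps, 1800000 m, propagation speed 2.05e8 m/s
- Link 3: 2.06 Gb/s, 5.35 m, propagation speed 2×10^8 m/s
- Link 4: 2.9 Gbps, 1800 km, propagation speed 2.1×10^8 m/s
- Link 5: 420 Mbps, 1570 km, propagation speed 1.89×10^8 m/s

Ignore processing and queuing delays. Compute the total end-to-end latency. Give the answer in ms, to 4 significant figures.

L = 72 × 8 = 576 bits.
Transmission delays (L/R per hop): 1.98621e-05, 0.000130909, 0.000279612, 0.000198621, 0.00137143 ms; sum = 0.00200043 ms.
Propagation delays (d/s per hop): 17.5, 8.78049, 2.675e-05, 8.57143, 8.30688 ms; sum = 43.1588 ms.
End-to-end = 43.16 ms.

43.16 ms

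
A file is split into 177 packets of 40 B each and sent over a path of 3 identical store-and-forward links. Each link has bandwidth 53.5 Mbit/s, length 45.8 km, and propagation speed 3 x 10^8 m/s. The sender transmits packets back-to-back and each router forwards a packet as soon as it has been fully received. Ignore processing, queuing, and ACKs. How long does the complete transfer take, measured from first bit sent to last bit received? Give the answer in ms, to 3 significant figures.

1.53 ms

Per-hop transmission t_tx = L/R = 320/53500000 = 0.00598131 ms.
Per-hop propagation t_prop = 45800/300000000 = 0.152667 ms.
Pipeline fill: first packet needs 3·t_tx to clear all hops; remaining 176 packets each add one t_tx.
Total = (3+177-1)·t_tx + 3·t_prop = 179·0.00598131 + 3·0.152667 = 1.53 ms.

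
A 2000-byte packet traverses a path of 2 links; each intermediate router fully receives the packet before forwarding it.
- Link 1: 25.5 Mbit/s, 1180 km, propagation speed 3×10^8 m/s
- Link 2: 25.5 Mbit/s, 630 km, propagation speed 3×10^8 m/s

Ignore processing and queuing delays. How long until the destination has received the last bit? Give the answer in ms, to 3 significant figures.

L = 2000 × 8 = 16000 bits.
Transmission delay per hop = L/R = 16000/25500000 = 0.627451 ms; 2 hops → 1.2549 ms.
Propagation delays (d/s per hop): 3.93333, 2.1 ms; sum = 6.03333 ms.
End-to-end = 7.29 ms.

7.29 ms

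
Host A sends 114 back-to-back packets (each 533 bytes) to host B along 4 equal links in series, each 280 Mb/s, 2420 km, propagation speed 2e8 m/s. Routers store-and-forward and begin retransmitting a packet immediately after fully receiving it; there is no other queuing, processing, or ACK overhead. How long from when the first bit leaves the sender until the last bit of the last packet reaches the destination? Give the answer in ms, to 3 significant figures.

Per-hop transmission t_tx = L/R = 4264/280000000 = 0.0152286 ms.
Per-hop propagation t_prop = 2420000/200000000 = 12.1 ms.
Pipeline fill: first packet needs 4·t_tx to clear all hops; remaining 113 packets each add one t_tx.
Total = (4+114-1)·t_tx + 4·t_prop = 117·0.0152286 + 4·12.1 = 50.2 ms.

50.2 ms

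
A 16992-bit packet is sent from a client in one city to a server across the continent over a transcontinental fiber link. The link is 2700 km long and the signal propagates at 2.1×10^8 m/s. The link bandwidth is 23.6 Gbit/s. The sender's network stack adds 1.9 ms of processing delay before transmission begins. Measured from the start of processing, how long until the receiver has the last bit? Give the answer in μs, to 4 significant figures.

Transmission delay = L/R = 16992 / 23600000000 = 0.72 μs.
Propagation delay = d/s = 2700000 m / 210000000 m/s = 12857.1 μs.
Plus processing delay 1.9 ms = 1900 μs.
Total = 14760 μs.

14760 μs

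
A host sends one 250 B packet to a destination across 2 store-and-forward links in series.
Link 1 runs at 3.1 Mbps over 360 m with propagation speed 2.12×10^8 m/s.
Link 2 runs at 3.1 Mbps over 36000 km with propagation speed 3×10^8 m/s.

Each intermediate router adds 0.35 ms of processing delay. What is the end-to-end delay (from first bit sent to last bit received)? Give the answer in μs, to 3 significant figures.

122000 μs

L = 250 × 8 = 2000 bits.
Transmission delay per hop = L/R = 2000/3100000 = 645.161 μs; 2 hops → 1290.32 μs.
Propagation delays (d/s per hop): 1.69811, 120000 μs; sum = 120002 μs.
Processing at 1 router(s): 1 × 0.35 ms = 350 μs.
End-to-end = 122000 μs.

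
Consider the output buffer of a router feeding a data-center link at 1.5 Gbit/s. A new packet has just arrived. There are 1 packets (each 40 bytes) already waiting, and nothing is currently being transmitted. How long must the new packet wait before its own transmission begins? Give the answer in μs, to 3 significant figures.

Each queued packet: L/R = 320/1500000000 = 0.213333 μs.
1 queued → 0.213333 μs.
Queuing delay = 0.213 μs.

0.213 μs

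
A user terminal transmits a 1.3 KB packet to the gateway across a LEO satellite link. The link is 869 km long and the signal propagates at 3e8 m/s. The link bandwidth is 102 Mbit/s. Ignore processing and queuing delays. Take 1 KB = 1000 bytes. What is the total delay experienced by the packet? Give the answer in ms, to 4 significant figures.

L = 10400 bits.
Transmission delay = L/R = 10400 / 102000000 = 0.101961 ms.
Propagation delay = d/s = 869000 m / 300000000 m/s = 2.89667 ms.
Total = 2.999 ms.

2.999 ms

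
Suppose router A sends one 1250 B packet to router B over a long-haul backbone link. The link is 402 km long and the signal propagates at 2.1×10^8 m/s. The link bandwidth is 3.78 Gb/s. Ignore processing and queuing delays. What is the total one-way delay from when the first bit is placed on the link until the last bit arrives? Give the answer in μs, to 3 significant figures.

L = 1250 × 8 = 10000 bits.
Transmission delay = L/R = 10000 / 3780000000 = 2.6455 μs.
Propagation delay = d/s = 402000 m / 210000000 m/s = 1914.29 μs.
Total = 1920 μs.

1920 μs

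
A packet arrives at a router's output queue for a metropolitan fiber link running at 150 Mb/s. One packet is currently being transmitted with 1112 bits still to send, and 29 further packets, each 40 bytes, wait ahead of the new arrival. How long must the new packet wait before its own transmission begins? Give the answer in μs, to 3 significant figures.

69.3 μs

Each queued packet: L/R = 320/150000000 = 2.13333 μs.
29 queued → 61.8667 μs.
Plus remaining 1112 bits of current packet: 7.41333 μs.
Queuing delay = 69.3 μs.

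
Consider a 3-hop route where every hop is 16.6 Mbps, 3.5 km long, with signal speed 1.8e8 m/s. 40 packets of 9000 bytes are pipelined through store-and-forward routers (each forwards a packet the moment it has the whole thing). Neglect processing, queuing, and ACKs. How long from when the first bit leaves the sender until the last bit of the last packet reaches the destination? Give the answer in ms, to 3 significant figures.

Per-hop transmission t_tx = L/R = 72000/1.66e+07 = 4.33735 ms.
Per-hop propagation t_prop = 3500/180000000 = 0.0194444 ms.
Pipeline fill: first packet needs 3·t_tx to clear all hops; remaining 39 packets each add one t_tx.
Total = (3+40-1)·t_tx + 3·t_prop = 42·4.33735 + 3·0.0194444 = 182 ms.

182 ms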